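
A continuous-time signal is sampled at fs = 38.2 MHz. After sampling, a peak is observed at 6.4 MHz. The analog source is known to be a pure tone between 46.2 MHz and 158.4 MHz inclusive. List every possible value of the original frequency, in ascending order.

Frequencies that alias to 6.4 MHz are k·fs ± 6.4 MHz for integer k ≥ 0.
k=0: 6.4 MHz.
k=1: 31.8 MHz, 44.6 MHz.
k=2: 70 MHz, 82.8 MHz.
k=3: 108.2 MHz, 121 MHz.
k=4: 146.4 MHz, 159.2 MHz.
k=5: 184.6 MHz, 197.4 MHz.
Within [46.2 MHz, 158.4 MHz]: 70 MHz, 82.8 MHz, 108.2 MHz, 121 MHz, 146.4 MHz.

70 MHz, 82.8 MHz, 108.2 MHz, 121 MHz, 146.4 MHz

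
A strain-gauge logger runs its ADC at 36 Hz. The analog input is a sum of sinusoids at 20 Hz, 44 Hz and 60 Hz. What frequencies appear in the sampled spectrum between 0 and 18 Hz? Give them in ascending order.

fs/2 = 18 Hz.
20 Hz > fs/2 = 18 Hz, folds to fs − 20 Hz = 16 Hz.
44 Hz mod fs = 8 Hz.
8 Hz ≤ fs/2 = 18 Hz, appears at 8 Hz.
60 Hz mod fs = 24 Hz.
24 Hz > fs/2 = 18 Hz, folds to fs − 24 Hz = 12 Hz.
Distinct values: {8 Hz, 12 Hz, 16 Hz}.

8 Hz, 12 Hz, 16 Hz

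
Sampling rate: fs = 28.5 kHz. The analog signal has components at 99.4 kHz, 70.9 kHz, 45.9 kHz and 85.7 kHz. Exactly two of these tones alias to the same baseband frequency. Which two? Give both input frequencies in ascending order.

70.9 kHz, 99.4 kHz

fs/2 = 14.25 kHz.
99.4 kHz mod fs = 13.9 kHz.
13.9 kHz ≤ fs/2 = 14.25 kHz, appears at 13.9 kHz.
70.9 kHz mod fs = 13.9 kHz.
13.9 kHz ≤ fs/2 = 14.25 kHz, appears at 13.9 kHz.
45.9 kHz mod fs = 17.4 kHz.
17.4 kHz > fs/2 = 14.25 kHz, folds to fs − 17.4 kHz = 11.1 kHz.
85.7 kHz mod fs = 0.2 kHz.
0.2 kHz ≤ fs/2 = 14.25 kHz, appears at 0.2 kHz.
70.9 kHz and 99.4 kHz both map to 13.9 kHz.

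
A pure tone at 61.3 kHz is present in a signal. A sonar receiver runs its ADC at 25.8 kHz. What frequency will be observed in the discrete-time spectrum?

9.7 kHz

61.3 kHz mod fs = 9.7 kHz.
9.7 kHz ≤ fs/2 = 12.9 kHz, appears at 9.7 kHz.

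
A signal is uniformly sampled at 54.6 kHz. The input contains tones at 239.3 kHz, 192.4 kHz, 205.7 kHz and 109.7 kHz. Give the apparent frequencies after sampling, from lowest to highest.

0.5 kHz, 12.7 kHz, 20.9 kHz, 26 kHz

fs/2 = 27.3 kHz.
239.3 kHz mod fs = 20.9 kHz.
20.9 kHz ≤ fs/2 = 27.3 kHz, appears at 20.9 kHz.
192.4 kHz mod fs = 28.6 kHz.
28.6 kHz > fs/2 = 27.3 kHz, folds to fs − 28.6 kHz = 26 kHz.
205.7 kHz mod fs = 41.9 kHz.
41.9 kHz > fs/2 = 27.3 kHz, folds to fs − 41.9 kHz = 12.7 kHz.
109.7 kHz mod fs = 0.5 kHz.
0.5 kHz ≤ fs/2 = 27.3 kHz, appears at 0.5 kHz.
Distinct values: {0.5 kHz, 12.7 kHz, 20.9 kHz, 26 kHz}.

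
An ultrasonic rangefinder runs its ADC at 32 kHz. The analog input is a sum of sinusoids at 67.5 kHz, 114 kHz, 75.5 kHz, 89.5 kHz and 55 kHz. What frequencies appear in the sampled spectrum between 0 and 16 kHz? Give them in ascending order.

fs/2 = 16 kHz.
67.5 kHz mod fs = 3.5 kHz.
3.5 kHz ≤ fs/2 = 16 kHz, appears at 3.5 kHz.
114 kHz mod fs = 18 kHz.
18 kHz > fs/2 = 16 kHz, folds to fs − 18 kHz = 14 kHz.
75.5 kHz mod fs = 11.5 kHz.
11.5 kHz ≤ fs/2 = 16 kHz, appears at 11.5 kHz.
89.5 kHz mod fs = 25.5 kHz.
25.5 kHz > fs/2 = 16 kHz, folds to fs − 25.5 kHz = 6.5 kHz.
55 kHz mod fs = 23 kHz.
23 kHz > fs/2 = 16 kHz, folds to fs − 23 kHz = 9 kHz.
Distinct values: {3.5 kHz, 6.5 kHz, 9 kHz, 11.5 kHz, 14 kHz}.

3.5 kHz, 6.5 kHz, 9 kHz, 11.5 kHz, 14 kHz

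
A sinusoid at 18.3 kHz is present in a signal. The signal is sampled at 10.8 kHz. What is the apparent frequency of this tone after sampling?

18.3 kHz mod fs = 7.5 kHz.
7.5 kHz > fs/2 = 5.4 kHz, folds to fs − 7.5 kHz = 3.3 kHz.

3.3 kHz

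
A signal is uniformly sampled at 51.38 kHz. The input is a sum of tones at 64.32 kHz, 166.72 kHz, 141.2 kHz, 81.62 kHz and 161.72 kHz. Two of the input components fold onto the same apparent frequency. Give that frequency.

12.94 kHz

fs/2 = 25.69 kHz.
64.32 kHz mod fs = 12.94 kHz.
12.94 kHz ≤ fs/2 = 25.69 kHz, appears at 12.94 kHz.
166.72 kHz mod fs = 12.58 kHz.
12.58 kHz ≤ fs/2 = 25.69 kHz, appears at 12.58 kHz.
141.2 kHz mod fs = 38.44 kHz.
38.44 kHz > fs/2 = 25.69 kHz, folds to fs − 38.44 kHz = 12.94 kHz.
81.62 kHz mod fs = 30.24 kHz.
30.24 kHz > fs/2 = 25.69 kHz, folds to fs − 30.24 kHz = 21.14 kHz.
161.72 kHz mod fs = 7.58 kHz.
7.58 kHz ≤ fs/2 = 25.69 kHz, appears at 7.58 kHz.
64.32 kHz and 141.2 kHz both map to 12.94 kHz.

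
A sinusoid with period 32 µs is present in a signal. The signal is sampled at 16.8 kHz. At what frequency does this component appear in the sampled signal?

2.35 kHz

T = 32 µs → f = 1/T = 31.25 kHz.
31.25 kHz mod fs = 14.45 kHz.
14.45 kHz > fs/2 = 8.4 kHz, folds to fs − 14.45 kHz = 2.35 kHz.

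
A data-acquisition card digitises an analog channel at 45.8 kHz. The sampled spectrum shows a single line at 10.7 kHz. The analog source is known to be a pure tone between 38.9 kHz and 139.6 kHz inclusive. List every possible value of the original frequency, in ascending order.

56.5 kHz, 80.9 kHz, 102.3 kHz, 126.7 kHz

Frequencies that alias to 10.7 kHz are k·fs ± 10.7 kHz for integer k ≥ 0.
k=0: 10.7 kHz.
k=1: 35.1 kHz, 56.5 kHz.
k=2: 80.9 kHz, 102.3 kHz.
k=3: 126.7 kHz, 148.1 kHz.
k=4: 172.5 kHz, 193.9 kHz.
Within [38.9 kHz, 139.6 kHz]: 56.5 kHz, 80.9 kHz, 102.3 kHz, 126.7 kHz.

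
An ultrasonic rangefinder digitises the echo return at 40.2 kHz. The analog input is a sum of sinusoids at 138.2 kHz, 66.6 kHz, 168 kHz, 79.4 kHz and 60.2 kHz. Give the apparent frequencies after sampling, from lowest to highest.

fs/2 = 20.1 kHz.
138.2 kHz mod fs = 17.6 kHz.
17.6 kHz ≤ fs/2 = 20.1 kHz, appears at 17.6 kHz.
66.6 kHz mod fs = 26.4 kHz.
26.4 kHz > fs/2 = 20.1 kHz, folds to fs − 26.4 kHz = 13.8 kHz.
168 kHz mod fs = 7.2 kHz.
7.2 kHz ≤ fs/2 = 20.1 kHz, appears at 7.2 kHz.
79.4 kHz mod fs = 39.2 kHz.
39.2 kHz > fs/2 = 20.1 kHz, folds to fs − 39.2 kHz = 1 kHz.
60.2 kHz mod fs = 20 kHz.
20 kHz ≤ fs/2 = 20.1 kHz, appears at 20 kHz.
Distinct values: {1 kHz, 7.2 kHz, 13.8 kHz, 17.6 kHz, 20 kHz}.

1 kHz, 7.2 kHz, 13.8 kHz, 17.6 kHz, 20 kHz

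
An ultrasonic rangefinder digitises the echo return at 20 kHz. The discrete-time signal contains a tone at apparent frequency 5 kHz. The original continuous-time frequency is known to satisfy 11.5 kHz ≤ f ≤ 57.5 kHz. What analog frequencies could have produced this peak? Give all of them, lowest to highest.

Frequencies that alias to 5 kHz are k·fs ± 5 kHz for integer k ≥ 0.
k=0: 5 kHz.
k=1: 15 kHz, 25 kHz.
k=2: 35 kHz, 45 kHz.
k=3: 55 kHz, 65 kHz.
k=4: 75 kHz, 85 kHz.
Within [11.5 kHz, 57.5 kHz]: 15 kHz, 25 kHz, 35 kHz, 45 kHz, 55 kHz.

15 kHz, 25 kHz, 35 kHz, 45 kHz, 55 kHz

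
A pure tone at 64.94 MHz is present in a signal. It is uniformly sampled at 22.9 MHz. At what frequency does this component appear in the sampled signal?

3.76 MHz

64.94 MHz mod fs = 19.14 MHz.
19.14 MHz > fs/2 = 11.45 MHz, folds to fs − 19.14 MHz = 3.76 MHz.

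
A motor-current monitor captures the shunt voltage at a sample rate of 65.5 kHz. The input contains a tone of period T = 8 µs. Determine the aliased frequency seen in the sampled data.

T = 8 µs → f = 1/T = 125 kHz.
125 kHz mod fs = 59.5 kHz.
59.5 kHz > fs/2 = 32.75 kHz, folds to fs − 59.5 kHz = 6 kHz.

6 kHz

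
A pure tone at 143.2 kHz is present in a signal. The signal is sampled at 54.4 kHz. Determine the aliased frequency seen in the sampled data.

20 kHz

143.2 kHz mod fs = 34.4 kHz.
34.4 kHz > fs/2 = 27.2 kHz, folds to fs − 34.4 kHz = 20 kHz.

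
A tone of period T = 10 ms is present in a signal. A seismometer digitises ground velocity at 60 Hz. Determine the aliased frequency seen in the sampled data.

T = 10 ms → f = 1/T = 100 Hz.
100 Hz mod fs = 40 Hz.
40 Hz > fs/2 = 30 Hz, folds to fs − 40 Hz = 20 Hz.

20 Hz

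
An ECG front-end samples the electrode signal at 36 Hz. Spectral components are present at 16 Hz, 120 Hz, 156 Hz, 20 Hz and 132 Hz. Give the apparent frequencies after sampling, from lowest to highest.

fs/2 = 18 Hz.
16 Hz ≤ fs/2 = 18 Hz, passes unchanged.
120 Hz mod fs = 12 Hz.
12 Hz ≤ fs/2 = 18 Hz, appears at 12 Hz.
156 Hz mod fs = 12 Hz.
12 Hz ≤ fs/2 = 18 Hz, appears at 12 Hz.
20 Hz > fs/2 = 18 Hz, folds to fs − 20 Hz = 16 Hz.
132 Hz mod fs = 24 Hz.
24 Hz > fs/2 = 18 Hz, folds to fs − 24 Hz = 12 Hz.
Distinct values: {12 Hz, 16 Hz}.

12 Hz, 16 Hz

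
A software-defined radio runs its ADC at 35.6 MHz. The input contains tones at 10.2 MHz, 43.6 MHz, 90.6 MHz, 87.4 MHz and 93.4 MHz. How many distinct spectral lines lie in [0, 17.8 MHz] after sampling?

4

fs/2 = 17.8 MHz.
10.2 MHz ≤ fs/2 = 17.8 MHz, passes unchanged.
43.6 MHz mod fs = 8 MHz.
8 MHz ≤ fs/2 = 17.8 MHz, appears at 8 MHz.
90.6 MHz mod fs = 19.4 MHz.
19.4 MHz > fs/2 = 17.8 MHz, folds to fs − 19.4 MHz = 16.2 MHz.
87.4 MHz mod fs = 16.2 MHz.
16.2 MHz ≤ fs/2 = 17.8 MHz, appears at 16.2 MHz.
93.4 MHz mod fs = 22.2 MHz.
22.2 MHz > fs/2 = 17.8 MHz, folds to fs − 22.2 MHz = 13.4 MHz.
Distinct values: {8 MHz, 10.2 MHz, 13.4 MHz, 16.2 MHz} → 4.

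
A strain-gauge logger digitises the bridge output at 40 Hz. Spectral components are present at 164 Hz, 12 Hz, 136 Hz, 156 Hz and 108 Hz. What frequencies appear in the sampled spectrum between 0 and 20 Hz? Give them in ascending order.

fs/2 = 20 Hz.
164 Hz mod fs = 4 Hz.
4 Hz ≤ fs/2 = 20 Hz, appears at 4 Hz.
12 Hz ≤ fs/2 = 20 Hz, passes unchanged.
136 Hz mod fs = 16 Hz.
16 Hz ≤ fs/2 = 20 Hz, appears at 16 Hz.
156 Hz mod fs = 36 Hz.
36 Hz > fs/2 = 20 Hz, folds to fs − 36 Hz = 4 Hz.
108 Hz mod fs = 28 Hz.
28 Hz > fs/2 = 20 Hz, folds to fs − 28 Hz = 12 Hz.
Distinct values: {4 Hz, 12 Hz, 16 Hz}.

4 Hz, 12 Hz, 16 Hz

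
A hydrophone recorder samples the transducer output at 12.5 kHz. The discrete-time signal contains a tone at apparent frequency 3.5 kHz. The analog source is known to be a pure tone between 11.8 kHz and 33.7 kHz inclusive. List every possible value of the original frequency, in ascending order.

Frequencies that alias to 3.5 kHz are k·fs ± 3.5 kHz for integer k ≥ 0.
k=0: 3.5 kHz.
k=1: 9 kHz, 16 kHz.
k=2: 21.5 kHz, 28.5 kHz.
k=3: 34 kHz, 41 kHz.
Within [11.8 kHz, 33.7 kHz]: 16 kHz, 21.5 kHz, 28.5 kHz.

16 kHz, 21.5 kHz, 28.5 kHz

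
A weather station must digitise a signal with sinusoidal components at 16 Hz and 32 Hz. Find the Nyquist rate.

64 Hz

Highest-frequency component: 32 Hz.
Nyquist rate = 2 × 32 Hz = 64 Hz.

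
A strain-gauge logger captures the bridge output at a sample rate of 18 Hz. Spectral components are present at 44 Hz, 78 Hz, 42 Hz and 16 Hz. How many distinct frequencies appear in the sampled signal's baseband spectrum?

fs/2 = 9 Hz.
44 Hz mod fs = 8 Hz.
8 Hz ≤ fs/2 = 9 Hz, appears at 8 Hz.
78 Hz mod fs = 6 Hz.
6 Hz ≤ fs/2 = 9 Hz, appears at 6 Hz.
42 Hz mod fs = 6 Hz.
6 Hz ≤ fs/2 = 9 Hz, appears at 6 Hz.
16 Hz > fs/2 = 9 Hz, folds to fs − 16 Hz = 2 Hz.
Distinct values: {2 Hz, 6 Hz, 8 Hz} → 3.

3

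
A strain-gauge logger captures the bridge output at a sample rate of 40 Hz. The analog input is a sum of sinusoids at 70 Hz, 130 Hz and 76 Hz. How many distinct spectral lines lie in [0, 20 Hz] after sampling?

2

fs/2 = 20 Hz.
70 Hz mod fs = 30 Hz.
30 Hz > fs/2 = 20 Hz, folds to fs − 30 Hz = 10 Hz.
130 Hz mod fs = 10 Hz.
10 Hz ≤ fs/2 = 20 Hz, appears at 10 Hz.
76 Hz mod fs = 36 Hz.
36 Hz > fs/2 = 20 Hz, folds to fs − 36 Hz = 4 Hz.
Distinct values: {4 Hz, 10 Hz} → 2.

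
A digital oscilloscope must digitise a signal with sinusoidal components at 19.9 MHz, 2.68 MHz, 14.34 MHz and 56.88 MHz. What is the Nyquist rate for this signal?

Highest-frequency component: 56.88 MHz.
Nyquist rate = 2 × 56.88 MHz = 113.76 MHz.

113.76 MHz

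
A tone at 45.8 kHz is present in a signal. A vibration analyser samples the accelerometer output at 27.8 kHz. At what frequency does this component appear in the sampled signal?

45.8 kHz mod fs = 18 kHz.
18 kHz > fs/2 = 13.9 kHz, folds to fs − 18 kHz = 9.8 kHz.

9.8 kHz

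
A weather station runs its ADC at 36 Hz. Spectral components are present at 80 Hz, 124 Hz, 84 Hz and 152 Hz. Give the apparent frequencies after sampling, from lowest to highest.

fs/2 = 18 Hz.
80 Hz mod fs = 8 Hz.
8 Hz ≤ fs/2 = 18 Hz, appears at 8 Hz.
124 Hz mod fs = 16 Hz.
16 Hz ≤ fs/2 = 18 Hz, appears at 16 Hz.
84 Hz mod fs = 12 Hz.
12 Hz ≤ fs/2 = 18 Hz, appears at 12 Hz.
152 Hz mod fs = 8 Hz.
8 Hz ≤ fs/2 = 18 Hz, appears at 8 Hz.
Distinct values: {8 Hz, 12 Hz, 16 Hz}.

8 Hz, 12 Hz, 16 Hz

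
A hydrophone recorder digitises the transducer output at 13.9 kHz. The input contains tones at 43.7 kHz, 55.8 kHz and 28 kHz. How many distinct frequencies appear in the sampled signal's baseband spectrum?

2

fs/2 = 6.95 kHz.
43.7 kHz mod fs = 2 kHz.
2 kHz ≤ fs/2 = 6.95 kHz, appears at 2 kHz.
55.8 kHz mod fs = 0.2 kHz.
0.2 kHz ≤ fs/2 = 6.95 kHz, appears at 0.2 kHz.
28 kHz mod fs = 0.2 kHz.
0.2 kHz ≤ fs/2 = 6.95 kHz, appears at 0.2 kHz.
Distinct values: {0.2 kHz, 2 kHz} → 2.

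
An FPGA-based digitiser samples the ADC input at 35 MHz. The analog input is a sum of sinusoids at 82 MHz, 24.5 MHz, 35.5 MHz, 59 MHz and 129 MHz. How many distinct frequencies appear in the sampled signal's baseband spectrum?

fs/2 = 17.5 MHz.
82 MHz mod fs = 12 MHz.
12 MHz ≤ fs/2 = 17.5 MHz, appears at 12 MHz.
24.5 MHz > fs/2 = 17.5 MHz, folds to fs − 24.5 MHz = 10.5 MHz.
35.5 MHz mod fs = 0.5 MHz.
0.5 MHz ≤ fs/2 = 17.5 MHz, appears at 0.5 MHz.
59 MHz mod fs = 24 MHz.
24 MHz > fs/2 = 17.5 MHz, folds to fs − 24 MHz = 11 MHz.
129 MHz mod fs = 24 MHz.
24 MHz > fs/2 = 17.5 MHz, folds to fs − 24 MHz = 11 MHz.
Distinct values: {0.5 MHz, 10.5 MHz, 11 MHz, 12 MHz} → 4.

4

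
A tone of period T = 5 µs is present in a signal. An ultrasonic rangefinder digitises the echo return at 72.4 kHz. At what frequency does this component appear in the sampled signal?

17.2 kHz

T = 5 µs → f = 1/T = 200 kHz.
200 kHz mod fs = 55.2 kHz.
55.2 kHz > fs/2 = 36.2 kHz, folds to fs − 55.2 kHz = 17.2 kHz.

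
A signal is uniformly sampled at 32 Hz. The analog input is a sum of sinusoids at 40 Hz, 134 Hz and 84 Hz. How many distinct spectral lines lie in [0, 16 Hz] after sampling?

3

fs/2 = 16 Hz.
40 Hz mod fs = 8 Hz.
8 Hz ≤ fs/2 = 16 Hz, appears at 8 Hz.
134 Hz mod fs = 6 Hz.
6 Hz ≤ fs/2 = 16 Hz, appears at 6 Hz.
84 Hz mod fs = 20 Hz.
20 Hz > fs/2 = 16 Hz, folds to fs − 20 Hz = 12 Hz.
Distinct values: {6 Hz, 8 Hz, 12 Hz} → 3.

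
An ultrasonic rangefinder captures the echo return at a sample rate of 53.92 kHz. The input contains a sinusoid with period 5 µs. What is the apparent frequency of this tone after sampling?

15.68 kHz

T = 5 µs → f = 1/T = 200 kHz.
200 kHz mod fs = 38.24 kHz.
38.24 kHz > fs/2 = 26.96 kHz, folds to fs − 38.24 kHz = 15.68 kHz.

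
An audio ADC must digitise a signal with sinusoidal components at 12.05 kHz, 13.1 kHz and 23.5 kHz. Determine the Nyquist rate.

Highest-frequency component: 23.5 kHz.
Nyquist rate = 2 × 23.5 kHz = 47 kHz.

47 kHz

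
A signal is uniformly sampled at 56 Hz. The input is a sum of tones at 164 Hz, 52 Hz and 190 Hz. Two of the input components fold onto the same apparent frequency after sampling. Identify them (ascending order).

52 Hz, 164 Hz

fs/2 = 28 Hz.
164 Hz mod fs = 52 Hz.
52 Hz > fs/2 = 28 Hz, folds to fs − 52 Hz = 4 Hz.
52 Hz > fs/2 = 28 Hz, folds to fs − 52 Hz = 4 Hz.
190 Hz mod fs = 22 Hz.
22 Hz ≤ fs/2 = 28 Hz, appears at 22 Hz.
52 Hz and 164 Hz both map to 4 Hz.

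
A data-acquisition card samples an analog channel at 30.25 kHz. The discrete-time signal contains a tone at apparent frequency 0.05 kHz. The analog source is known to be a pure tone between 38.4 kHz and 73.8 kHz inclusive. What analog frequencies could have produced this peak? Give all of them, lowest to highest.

Frequencies that alias to 0.05 kHz are k·fs ± 0.05 kHz for integer k ≥ 0.
k=0: 0.05 kHz.
k=1: 30.2 kHz, 30.3 kHz.
k=2: 60.45 kHz, 60.55 kHz.
k=3: 90.7 kHz, 90.8 kHz.
Within [38.4 kHz, 73.8 kHz]: 60.45 kHz, 60.55 kHz.

60.45 kHz, 60.55 kHz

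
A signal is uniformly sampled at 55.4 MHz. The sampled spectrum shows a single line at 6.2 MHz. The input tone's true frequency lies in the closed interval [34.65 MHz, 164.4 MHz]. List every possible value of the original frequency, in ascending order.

Frequencies that alias to 6.2 MHz are k·fs ± 6.2 MHz for integer k ≥ 0.
k=0: 6.2 MHz.
k=1: 49.2 MHz, 61.6 MHz.
k=2: 104.6 MHz, 117 MHz.
k=3: 160 MHz, 172.4 MHz.
k=4: 215.4 MHz, 227.8 MHz.
Within [34.65 MHz, 164.4 MHz]: 49.2 MHz, 61.6 MHz, 104.6 MHz, 117 MHz, 160 MHz.

49.2 MHz, 61.6 MHz, 104.6 MHz, 117 MHz, 160 MHz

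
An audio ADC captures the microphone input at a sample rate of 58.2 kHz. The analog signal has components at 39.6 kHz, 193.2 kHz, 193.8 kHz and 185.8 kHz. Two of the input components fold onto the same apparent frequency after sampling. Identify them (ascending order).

fs/2 = 29.1 kHz.
39.6 kHz > fs/2 = 29.1 kHz, folds to fs − 39.6 kHz = 18.6 kHz.
193.2 kHz mod fs = 18.6 kHz.
18.6 kHz ≤ fs/2 = 29.1 kHz, appears at 18.6 kHz.
193.8 kHz mod fs = 19.2 kHz.
19.2 kHz ≤ fs/2 = 29.1 kHz, appears at 19.2 kHz.
185.8 kHz mod fs = 11.2 kHz.
11.2 kHz ≤ fs/2 = 29.1 kHz, appears at 11.2 kHz.
39.6 kHz and 193.2 kHz both map to 18.6 kHz.

39.6 kHz, 193.2 kHz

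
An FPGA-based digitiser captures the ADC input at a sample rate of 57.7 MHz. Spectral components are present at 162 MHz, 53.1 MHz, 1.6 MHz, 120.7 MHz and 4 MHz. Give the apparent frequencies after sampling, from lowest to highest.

fs/2 = 28.85 MHz.
162 MHz mod fs = 46.6 MHz.
46.6 MHz > fs/2 = 28.85 MHz, folds to fs − 46.6 MHz = 11.1 MHz.
53.1 MHz > fs/2 = 28.85 MHz, folds to fs − 53.1 MHz = 4.6 MHz.
1.6 MHz ≤ fs/2 = 28.85 MHz, passes unchanged.
120.7 MHz mod fs = 5.3 MHz.
5.3 MHz ≤ fs/2 = 28.85 MHz, appears at 5.3 MHz.
4 MHz ≤ fs/2 = 28.85 MHz, passes unchanged.
Distinct values: {1.6 MHz, 4 MHz, 4.6 MHz, 5.3 MHz, 11.1 MHz}.

1.6 MHz, 4 MHz, 4.6 MHz, 5.3 MHz, 11.1 MHz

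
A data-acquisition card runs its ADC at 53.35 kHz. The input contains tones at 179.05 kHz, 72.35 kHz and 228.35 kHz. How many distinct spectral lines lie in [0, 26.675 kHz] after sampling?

fs/2 = 26.675 kHz.
179.05 kHz mod fs = 19 kHz.
19 kHz ≤ fs/2 = 26.675 kHz, appears at 19 kHz.
72.35 kHz mod fs = 19 kHz.
19 kHz ≤ fs/2 = 26.675 kHz, appears at 19 kHz.
228.35 kHz mod fs = 14.95 kHz.
14.95 kHz ≤ fs/2 = 26.675 kHz, appears at 14.95 kHz.
Distinct values: {14.95 kHz, 19 kHz} → 2.

2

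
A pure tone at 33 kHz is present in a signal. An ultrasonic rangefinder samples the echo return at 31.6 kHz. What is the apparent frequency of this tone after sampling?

1.4 kHz

33 kHz mod fs = 1.4 kHz.
1.4 kHz ≤ fs/2 = 15.8 kHz, appears at 1.4 kHz.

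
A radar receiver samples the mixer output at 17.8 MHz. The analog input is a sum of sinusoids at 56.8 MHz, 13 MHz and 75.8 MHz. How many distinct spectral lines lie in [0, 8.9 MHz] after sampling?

3

fs/2 = 8.9 MHz.
56.8 MHz mod fs = 3.4 MHz.
3.4 MHz ≤ fs/2 = 8.9 MHz, appears at 3.4 MHz.
13 MHz > fs/2 = 8.9 MHz, folds to fs − 13 MHz = 4.8 MHz.
75.8 MHz mod fs = 4.6 MHz.
4.6 MHz ≤ fs/2 = 8.9 MHz, appears at 4.6 MHz.
Distinct values: {3.4 MHz, 4.6 MHz, 4.8 MHz} → 3.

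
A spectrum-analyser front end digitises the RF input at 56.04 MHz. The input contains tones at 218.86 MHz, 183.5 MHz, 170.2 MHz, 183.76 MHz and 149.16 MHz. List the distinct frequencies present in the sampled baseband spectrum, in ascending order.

fs/2 = 28.02 MHz.
218.86 MHz mod fs = 50.74 MHz.
50.74 MHz > fs/2 = 28.02 MHz, folds to fs − 50.74 MHz = 5.3 MHz.
183.5 MHz mod fs = 15.38 MHz.
15.38 MHz ≤ fs/2 = 28.02 MHz, appears at 15.38 MHz.
170.2 MHz mod fs = 2.08 MHz.
2.08 MHz ≤ fs/2 = 28.02 MHz, appears at 2.08 MHz.
183.76 MHz mod fs = 15.64 MHz.
15.64 MHz ≤ fs/2 = 28.02 MHz, appears at 15.64 MHz.
149.16 MHz mod fs = 37.08 MHz.
37.08 MHz > fs/2 = 28.02 MHz, folds to fs − 37.08 MHz = 18.96 MHz.
Distinct values: {2.08 MHz, 5.3 MHz, 15.38 MHz, 15.64 MHz, 18.96 MHz}.

2.08 MHz, 5.3 MHz, 15.38 MHz, 15.64 MHz, 18.96 MHz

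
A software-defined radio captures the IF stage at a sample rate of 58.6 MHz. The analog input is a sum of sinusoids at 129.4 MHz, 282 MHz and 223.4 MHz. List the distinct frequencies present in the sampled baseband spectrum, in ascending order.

fs/2 = 29.3 MHz.
129.4 MHz mod fs = 12.2 MHz.
12.2 MHz ≤ fs/2 = 29.3 MHz, appears at 12.2 MHz.
282 MHz mod fs = 47.6 MHz.
47.6 MHz > fs/2 = 29.3 MHz, folds to fs − 47.6 MHz = 11 MHz.
223.4 MHz mod fs = 47.6 MHz.
47.6 MHz > fs/2 = 29.3 MHz, folds to fs − 47.6 MHz = 11 MHz.
Distinct values: {11 MHz, 12.2 MHz}.

11 MHz, 12.2 MHz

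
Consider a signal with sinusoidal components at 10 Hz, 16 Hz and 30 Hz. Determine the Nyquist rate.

Highest-frequency component: 30 Hz.
Nyquist rate = 2 × 30 Hz = 60 Hz.

60 Hz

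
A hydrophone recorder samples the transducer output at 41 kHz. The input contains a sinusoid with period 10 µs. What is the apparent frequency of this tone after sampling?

18 kHz

T = 10 µs → f = 1/T = 100 kHz.
100 kHz mod fs = 18 kHz.
18 kHz ≤ fs/2 = 20.5 kHz, appears at 18 kHz.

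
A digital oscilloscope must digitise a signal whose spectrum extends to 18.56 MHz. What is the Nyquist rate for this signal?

Nyquist rate = 2 × 18.56 MHz = 37.12 MHz.

37.12 MHz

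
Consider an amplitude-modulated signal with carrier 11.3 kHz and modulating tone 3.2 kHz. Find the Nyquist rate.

AM sidebands sit at fc ± fm = 8.1 kHz and 14.5 kHz.
Highest-frequency component: 14.5 kHz.
Nyquist rate = 2 × 14.5 kHz = 29 kHz.

29 kHz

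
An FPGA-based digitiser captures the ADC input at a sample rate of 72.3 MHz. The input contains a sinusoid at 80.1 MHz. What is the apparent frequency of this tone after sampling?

80.1 MHz mod fs = 7.8 MHz.
7.8 MHz ≤ fs/2 = 36.15 MHz, appears at 7.8 MHz.

7.8 MHz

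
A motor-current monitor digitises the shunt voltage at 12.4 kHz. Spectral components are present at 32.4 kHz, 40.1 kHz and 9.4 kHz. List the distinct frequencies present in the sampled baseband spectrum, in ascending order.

2.9 kHz, 3 kHz, 4.8 kHz

fs/2 = 6.2 kHz.
32.4 kHz mod fs = 7.6 kHz.
7.6 kHz > fs/2 = 6.2 kHz, folds to fs − 7.6 kHz = 4.8 kHz.
40.1 kHz mod fs = 2.9 kHz.
2.9 kHz ≤ fs/2 = 6.2 kHz, appears at 2.9 kHz.
9.4 kHz > fs/2 = 6.2 kHz, folds to fs − 9.4 kHz = 3 kHz.
Distinct values: {2.9 kHz, 3 kHz, 4.8 kHz}.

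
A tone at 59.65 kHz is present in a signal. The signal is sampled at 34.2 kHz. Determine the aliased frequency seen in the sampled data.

8.75 kHz

59.65 kHz mod fs = 25.45 kHz.
25.45 kHz > fs/2 = 17.1 kHz, folds to fs − 25.45 kHz = 8.75 kHz.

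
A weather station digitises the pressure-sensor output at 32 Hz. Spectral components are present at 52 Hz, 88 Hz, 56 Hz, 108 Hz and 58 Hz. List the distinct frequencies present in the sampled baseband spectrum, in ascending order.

6 Hz, 8 Hz, 12 Hz

fs/2 = 16 Hz.
52 Hz mod fs = 20 Hz.
20 Hz > fs/2 = 16 Hz, folds to fs − 20 Hz = 12 Hz.
88 Hz mod fs = 24 Hz.
24 Hz > fs/2 = 16 Hz, folds to fs − 24 Hz = 8 Hz.
56 Hz mod fs = 24 Hz.
24 Hz > fs/2 = 16 Hz, folds to fs − 24 Hz = 8 Hz.
108 Hz mod fs = 12 Hz.
12 Hz ≤ fs/2 = 16 Hz, appears at 12 Hz.
58 Hz mod fs = 26 Hz.
26 Hz > fs/2 = 16 Hz, folds to fs − 26 Hz = 6 Hz.
Distinct values: {6 Hz, 8 Hz, 12 Hz}.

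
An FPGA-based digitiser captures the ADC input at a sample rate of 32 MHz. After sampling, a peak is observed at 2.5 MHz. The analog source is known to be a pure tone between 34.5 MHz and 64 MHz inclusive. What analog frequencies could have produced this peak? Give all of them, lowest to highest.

34.5 MHz, 61.5 MHz

Frequencies that alias to 2.5 MHz are k·fs ± 2.5 MHz for integer k ≥ 0.
k=0: 2.5 MHz.
k=1: 29.5 MHz, 34.5 MHz.
k=2: 61.5 MHz, 66.5 MHz.
k=3: 93.5 MHz, 98.5 MHz.
Within [34.5 MHz, 64 MHz]: 34.5 MHz, 61.5 MHz.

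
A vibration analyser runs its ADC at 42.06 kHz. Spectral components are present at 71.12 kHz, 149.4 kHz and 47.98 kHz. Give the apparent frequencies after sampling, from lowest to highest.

fs/2 = 21.03 kHz.
71.12 kHz mod fs = 29.06 kHz.
29.06 kHz > fs/2 = 21.03 kHz, folds to fs − 29.06 kHz = 13 kHz.
149.4 kHz mod fs = 23.22 kHz.
23.22 kHz > fs/2 = 21.03 kHz, folds to fs − 23.22 kHz = 18.84 kHz.
47.98 kHz mod fs = 5.92 kHz.
5.92 kHz ≤ fs/2 = 21.03 kHz, appears at 5.92 kHz.
Distinct values: {5.92 kHz, 13 kHz, 18.84 kHz}.

5.92 kHz, 13 kHz, 18.84 kHz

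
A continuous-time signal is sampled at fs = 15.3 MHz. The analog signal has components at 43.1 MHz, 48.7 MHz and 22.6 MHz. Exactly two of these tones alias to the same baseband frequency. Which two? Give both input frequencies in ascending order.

43.1 MHz, 48.7 MHz

fs/2 = 7.65 MHz.
43.1 MHz mod fs = 12.5 MHz.
12.5 MHz > fs/2 = 7.65 MHz, folds to fs − 12.5 MHz = 2.8 MHz.
48.7 MHz mod fs = 2.8 MHz.
2.8 MHz ≤ fs/2 = 7.65 MHz, appears at 2.8 MHz.
22.6 MHz mod fs = 7.3 MHz.
7.3 MHz ≤ fs/2 = 7.65 MHz, appears at 7.3 MHz.
43.1 MHz and 48.7 MHz both map to 2.8 MHz.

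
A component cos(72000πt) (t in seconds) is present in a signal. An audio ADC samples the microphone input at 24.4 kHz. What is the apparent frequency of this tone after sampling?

11.6 kHz

ω = 72000π rad/s → f = ω/(2π) = 36000 Hz = 36 kHz.
36 kHz mod fs = 11.6 kHz.
11.6 kHz ≤ fs/2 = 12.2 kHz, appears at 11.6 kHz.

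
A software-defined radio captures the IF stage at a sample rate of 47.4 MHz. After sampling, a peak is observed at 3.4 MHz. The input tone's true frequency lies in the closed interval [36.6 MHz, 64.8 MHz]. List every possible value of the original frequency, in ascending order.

44 MHz, 50.8 MHz

Frequencies that alias to 3.4 MHz are k·fs ± 3.4 MHz for integer k ≥ 0.
k=0: 3.4 MHz.
k=1: 44 MHz, 50.8 MHz.
k=2: 91.4 MHz, 98.2 MHz.
Within [36.6 MHz, 64.8 MHz]: 44 MHz, 50.8 MHz.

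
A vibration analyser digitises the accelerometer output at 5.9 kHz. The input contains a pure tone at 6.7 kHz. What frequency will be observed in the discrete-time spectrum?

0.8 kHz

6.7 kHz mod fs = 0.8 kHz.
0.8 kHz ≤ fs/2 = 2.95 kHz, appears at 0.8 kHz.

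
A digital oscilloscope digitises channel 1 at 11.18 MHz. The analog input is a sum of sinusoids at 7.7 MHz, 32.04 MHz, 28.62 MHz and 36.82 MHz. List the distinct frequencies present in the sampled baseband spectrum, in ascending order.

1.5 MHz, 3.28 MHz, 3.48 MHz, 4.92 MHz

fs/2 = 5.59 MHz.
7.7 MHz > fs/2 = 5.59 MHz, folds to fs − 7.7 MHz = 3.48 MHz.
32.04 MHz mod fs = 9.68 MHz.
9.68 MHz > fs/2 = 5.59 MHz, folds to fs − 9.68 MHz = 1.5 MHz.
28.62 MHz mod fs = 6.26 MHz.
6.26 MHz > fs/2 = 5.59 MHz, folds to fs − 6.26 MHz = 4.92 MHz.
36.82 MHz mod fs = 3.28 MHz.
3.28 MHz ≤ fs/2 = 5.59 MHz, appears at 3.28 MHz.
Distinct values: {1.5 MHz, 3.28 MHz, 3.48 MHz, 4.92 MHz}.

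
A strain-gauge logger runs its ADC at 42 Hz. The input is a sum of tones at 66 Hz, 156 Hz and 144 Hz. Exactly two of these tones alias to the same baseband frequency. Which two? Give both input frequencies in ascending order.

fs/2 = 21 Hz.
66 Hz mod fs = 24 Hz.
24 Hz > fs/2 = 21 Hz, folds to fs − 24 Hz = 18 Hz.
156 Hz mod fs = 30 Hz.
30 Hz > fs/2 = 21 Hz, folds to fs − 30 Hz = 12 Hz.
144 Hz mod fs = 18 Hz.
18 Hz ≤ fs/2 = 21 Hz, appears at 18 Hz.
66 Hz and 144 Hz both map to 18 Hz.

66 Hz, 144 Hz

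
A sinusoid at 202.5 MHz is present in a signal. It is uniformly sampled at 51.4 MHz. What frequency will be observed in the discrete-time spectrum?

202.5 MHz mod fs = 48.3 MHz.
48.3 MHz > fs/2 = 25.7 MHz, folds to fs − 48.3 MHz = 3.1 MHz.

3.1 MHz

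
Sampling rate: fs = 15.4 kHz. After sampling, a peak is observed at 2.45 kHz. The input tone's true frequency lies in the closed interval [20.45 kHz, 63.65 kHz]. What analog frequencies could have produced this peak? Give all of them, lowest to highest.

28.35 kHz, 33.25 kHz, 43.75 kHz, 48.65 kHz, 59.15 kHz

Frequencies that alias to 2.45 kHz are k·fs ± 2.45 kHz for integer k ≥ 0.
k=0: 2.45 kHz.
k=1: 12.95 kHz, 17.85 kHz.
k=2: 28.35 kHz, 33.25 kHz.
k=3: 43.75 kHz, 48.65 kHz.
k=4: 59.15 kHz, 64.05 kHz.
k=5: 74.55 kHz, 79.45 kHz.
Within [20.45 kHz, 63.65 kHz]: 28.35 kHz, 33.25 kHz, 43.75 kHz, 48.65 kHz, 59.15 kHz.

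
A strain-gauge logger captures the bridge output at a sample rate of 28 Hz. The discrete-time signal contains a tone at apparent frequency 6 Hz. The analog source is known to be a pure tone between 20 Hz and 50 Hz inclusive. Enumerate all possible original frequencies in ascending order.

Frequencies that alias to 6 Hz are k·fs ± 6 Hz for integer k ≥ 0.
k=0: 6 Hz.
k=1: 22 Hz, 34 Hz.
k=2: 50 Hz, 62 Hz.
k=3: 78 Hz, 90 Hz.
Within [20 Hz, 50 Hz]: 22 Hz, 34 Hz, 50 Hz.

22 Hz, 34 Hz, 50 Hz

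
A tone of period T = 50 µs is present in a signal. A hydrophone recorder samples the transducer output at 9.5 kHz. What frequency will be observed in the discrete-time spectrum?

T = 50 µs → f = 1/T = 20 kHz.
20 kHz mod fs = 1 kHz.
1 kHz ≤ fs/2 = 4.75 kHz, appears at 1 kHz.

1 kHz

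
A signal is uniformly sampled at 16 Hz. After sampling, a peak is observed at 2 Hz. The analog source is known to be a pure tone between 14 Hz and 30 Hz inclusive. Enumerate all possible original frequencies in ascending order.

Frequencies that alias to 2 Hz are k·fs ± 2 Hz for integer k ≥ 0.
k=0: 2 Hz.
k=1: 14 Hz, 18 Hz.
k=2: 30 Hz, 34 Hz.
k=3: 46 Hz, 50 Hz.
Within [14 Hz, 30 Hz]: 14 Hz, 18 Hz, 30 Hz.

14 Hz, 18 Hz, 30 Hz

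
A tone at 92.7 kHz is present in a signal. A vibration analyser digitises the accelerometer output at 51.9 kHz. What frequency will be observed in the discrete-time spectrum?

11.1 kHz

92.7 kHz mod fs = 40.8 kHz.
40.8 kHz > fs/2 = 25.95 kHz, folds to fs − 40.8 kHz = 11.1 kHz.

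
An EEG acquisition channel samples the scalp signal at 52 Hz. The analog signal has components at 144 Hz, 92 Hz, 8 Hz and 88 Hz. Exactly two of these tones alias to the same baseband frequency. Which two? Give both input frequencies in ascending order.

fs/2 = 26 Hz.
144 Hz mod fs = 40 Hz.
40 Hz > fs/2 = 26 Hz, folds to fs − 40 Hz = 12 Hz.
92 Hz mod fs = 40 Hz.
40 Hz > fs/2 = 26 Hz, folds to fs − 40 Hz = 12 Hz.
8 Hz ≤ fs/2 = 26 Hz, passes unchanged.
88 Hz mod fs = 36 Hz.
36 Hz > fs/2 = 26 Hz, folds to fs − 36 Hz = 16 Hz.
92 Hz and 144 Hz both map to 12 Hz.

92 Hz, 144 Hz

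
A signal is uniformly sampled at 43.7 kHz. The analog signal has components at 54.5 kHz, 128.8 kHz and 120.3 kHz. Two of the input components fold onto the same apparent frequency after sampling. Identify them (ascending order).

54.5 kHz, 120.3 kHz

fs/2 = 21.85 kHz.
54.5 kHz mod fs = 10.8 kHz.
10.8 kHz ≤ fs/2 = 21.85 kHz, appears at 10.8 kHz.
128.8 kHz mod fs = 41.4 kHz.
41.4 kHz > fs/2 = 21.85 kHz, folds to fs − 41.4 kHz = 2.3 kHz.
120.3 kHz mod fs = 32.9 kHz.
32.9 kHz > fs/2 = 21.85 kHz, folds to fs − 32.9 kHz = 10.8 kHz.
54.5 kHz and 120.3 kHz both map to 10.8 kHz.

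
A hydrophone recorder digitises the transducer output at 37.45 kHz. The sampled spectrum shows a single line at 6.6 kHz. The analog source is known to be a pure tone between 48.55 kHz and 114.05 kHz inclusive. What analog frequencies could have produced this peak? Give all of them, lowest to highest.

Frequencies that alias to 6.6 kHz are k·fs ± 6.6 kHz for integer k ≥ 0.
k=0: 6.6 kHz.
k=1: 30.85 kHz, 44.05 kHz.
k=2: 68.3 kHz, 81.5 kHz.
k=3: 105.75 kHz, 118.95 kHz.
k=4: 143.2 kHz, 156.4 kHz.
Within [48.55 kHz, 114.05 kHz]: 68.3 kHz, 81.5 kHz, 105.75 kHz.

68.3 kHz, 81.5 kHz, 105.75 kHz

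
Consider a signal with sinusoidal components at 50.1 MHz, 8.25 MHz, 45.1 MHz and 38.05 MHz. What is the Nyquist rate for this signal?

Highest-frequency component: 50.1 MHz.
Nyquist rate = 2 × 50.1 MHz = 100.2 MHz.

100.2 MHz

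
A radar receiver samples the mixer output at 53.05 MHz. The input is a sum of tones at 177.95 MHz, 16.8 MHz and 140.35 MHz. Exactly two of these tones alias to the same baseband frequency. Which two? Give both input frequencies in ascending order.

fs/2 = 26.525 MHz.
177.95 MHz mod fs = 18.8 MHz.
18.8 MHz ≤ fs/2 = 26.525 MHz, appears at 18.8 MHz.
16.8 MHz ≤ fs/2 = 26.525 MHz, passes unchanged.
140.35 MHz mod fs = 34.25 MHz.
34.25 MHz > fs/2 = 26.525 MHz, folds to fs − 34.25 MHz = 18.8 MHz.
140.35 MHz and 177.95 MHz both map to 18.8 MHz.

140.35 MHz, 177.95 MHz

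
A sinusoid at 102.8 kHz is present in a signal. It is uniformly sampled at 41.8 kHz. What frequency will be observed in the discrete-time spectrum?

102.8 kHz mod fs = 19.2 kHz.
19.2 kHz ≤ fs/2 = 20.9 kHz, appears at 19.2 kHz.

19.2 kHz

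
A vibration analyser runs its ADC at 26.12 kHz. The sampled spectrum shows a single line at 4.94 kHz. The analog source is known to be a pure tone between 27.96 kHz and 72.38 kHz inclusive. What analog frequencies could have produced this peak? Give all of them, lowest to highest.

Frequencies that alias to 4.94 kHz are k·fs ± 4.94 kHz for integer k ≥ 0.
k=0: 4.94 kHz.
k=1: 21.18 kHz, 31.06 kHz.
k=2: 47.3 kHz, 57.18 kHz.
k=3: 73.42 kHz, 83.3 kHz.
Within [27.96 kHz, 72.38 kHz]: 31.06 kHz, 47.3 kHz, 57.18 kHz.

31.06 kHz, 47.3 kHz, 57.18 kHz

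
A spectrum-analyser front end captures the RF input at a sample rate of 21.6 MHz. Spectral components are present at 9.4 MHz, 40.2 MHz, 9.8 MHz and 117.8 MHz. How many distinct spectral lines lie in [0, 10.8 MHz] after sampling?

3

fs/2 = 10.8 MHz.
9.4 MHz ≤ fs/2 = 10.8 MHz, passes unchanged.
40.2 MHz mod fs = 18.6 MHz.
18.6 MHz > fs/2 = 10.8 MHz, folds to fs − 18.6 MHz = 3 MHz.
9.8 MHz ≤ fs/2 = 10.8 MHz, passes unchanged.
117.8 MHz mod fs = 9.8 MHz.
9.8 MHz ≤ fs/2 = 10.8 MHz, appears at 9.8 MHz.
Distinct values: {3 MHz, 9.4 MHz, 9.8 MHz} → 3.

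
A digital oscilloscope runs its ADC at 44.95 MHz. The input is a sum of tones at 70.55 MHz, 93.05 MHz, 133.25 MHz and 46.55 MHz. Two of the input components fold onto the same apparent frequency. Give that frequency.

fs/2 = 22.475 MHz.
70.55 MHz mod fs = 25.6 MHz.
25.6 MHz > fs/2 = 22.475 MHz, folds to fs − 25.6 MHz = 19.35 MHz.
93.05 MHz mod fs = 3.15 MHz.
3.15 MHz ≤ fs/2 = 22.475 MHz, appears at 3.15 MHz.
133.25 MHz mod fs = 43.35 MHz.
43.35 MHz > fs/2 = 22.475 MHz, folds to fs − 43.35 MHz = 1.6 MHz.
46.55 MHz mod fs = 1.6 MHz.
1.6 MHz ≤ fs/2 = 22.475 MHz, appears at 1.6 MHz.
46.55 MHz and 133.25 MHz both map to 1.6 MHz.

1.6 MHz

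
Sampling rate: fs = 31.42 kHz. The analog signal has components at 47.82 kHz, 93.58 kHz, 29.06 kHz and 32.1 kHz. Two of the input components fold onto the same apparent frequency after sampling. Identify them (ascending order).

32.1 kHz, 93.58 kHz

fs/2 = 15.71 kHz.
47.82 kHz mod fs = 16.4 kHz.
16.4 kHz > fs/2 = 15.71 kHz, folds to fs − 16.4 kHz = 15.02 kHz.
93.58 kHz mod fs = 30.74 kHz.
30.74 kHz > fs/2 = 15.71 kHz, folds to fs − 30.74 kHz = 0.68 kHz.
29.06 kHz > fs/2 = 15.71 kHz, folds to fs − 29.06 kHz = 2.36 kHz.
32.1 kHz mod fs = 0.68 kHz.
0.68 kHz ≤ fs/2 = 15.71 kHz, appears at 0.68 kHz.
32.1 kHz and 93.58 kHz both map to 0.68 kHz.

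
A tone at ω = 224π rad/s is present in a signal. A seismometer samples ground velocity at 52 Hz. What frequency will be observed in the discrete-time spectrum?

ω = 224π rad/s → f = ω/(2π) = 112 Hz.
112 Hz mod fs = 8 Hz.
8 Hz ≤ fs/2 = 26 Hz, appears at 8 Hz.

8 Hz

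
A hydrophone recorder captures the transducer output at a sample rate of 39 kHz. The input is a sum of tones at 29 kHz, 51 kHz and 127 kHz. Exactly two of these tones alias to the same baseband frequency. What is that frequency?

10 kHz

fs/2 = 19.5 kHz.
29 kHz > fs/2 = 19.5 kHz, folds to fs − 29 kHz = 10 kHz.
51 kHz mod fs = 12 kHz.
12 kHz ≤ fs/2 = 19.5 kHz, appears at 12 kHz.
127 kHz mod fs = 10 kHz.
10 kHz ≤ fs/2 = 19.5 kHz, appears at 10 kHz.
29 kHz and 127 kHz both map to 10 kHz.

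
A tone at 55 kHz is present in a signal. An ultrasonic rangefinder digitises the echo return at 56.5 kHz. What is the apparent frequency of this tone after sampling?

1.5 kHz

55 kHz > fs/2 = 28.25 kHz, folds to fs − 55 kHz = 1.5 kHz.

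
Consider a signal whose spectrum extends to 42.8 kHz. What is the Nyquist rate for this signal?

85.6 kHz

Nyquist rate = 2 × 42.8 kHz = 85.6 kHz.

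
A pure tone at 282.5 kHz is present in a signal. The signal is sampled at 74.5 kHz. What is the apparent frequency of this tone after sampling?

15.5 kHz

282.5 kHz mod fs = 59 kHz.
59 kHz > fs/2 = 37.25 kHz, folds to fs − 59 kHz = 15.5 kHz.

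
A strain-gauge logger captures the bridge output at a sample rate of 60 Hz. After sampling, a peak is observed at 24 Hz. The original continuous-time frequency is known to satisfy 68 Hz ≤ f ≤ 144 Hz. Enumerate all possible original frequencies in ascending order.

Frequencies that alias to 24 Hz are k·fs ± 24 Hz for integer k ≥ 0.
k=0: 24 Hz.
k=1: 36 Hz, 84 Hz.
k=2: 96 Hz, 144 Hz.
k=3: 156 Hz, 204 Hz.
Within [68 Hz, 144 Hz]: 84 Hz, 96 Hz, 144 Hz.

84 Hz, 96 Hz, 144 Hz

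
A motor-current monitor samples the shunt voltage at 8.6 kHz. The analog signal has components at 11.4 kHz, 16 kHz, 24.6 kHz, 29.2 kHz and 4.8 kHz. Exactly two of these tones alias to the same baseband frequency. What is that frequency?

fs/2 = 4.3 kHz.
11.4 kHz mod fs = 2.8 kHz.
2.8 kHz ≤ fs/2 = 4.3 kHz, appears at 2.8 kHz.
16 kHz mod fs = 7.4 kHz.
7.4 kHz > fs/2 = 4.3 kHz, folds to fs − 7.4 kHz = 1.2 kHz.
24.6 kHz mod fs = 7.4 kHz.
7.4 kHz > fs/2 = 4.3 kHz, folds to fs − 7.4 kHz = 1.2 kHz.
29.2 kHz mod fs = 3.4 kHz.
3.4 kHz ≤ fs/2 = 4.3 kHz, appears at 3.4 kHz.
4.8 kHz > fs/2 = 4.3 kHz, folds to fs − 4.8 kHz = 3.8 kHz.
16 kHz and 24.6 kHz both map to 1.2 kHz.

1.2 kHz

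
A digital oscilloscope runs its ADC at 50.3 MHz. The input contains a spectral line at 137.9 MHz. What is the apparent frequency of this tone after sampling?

137.9 MHz mod fs = 37.3 MHz.
37.3 MHz > fs/2 = 25.15 MHz, folds to fs − 37.3 MHz = 13 MHz.

13 MHz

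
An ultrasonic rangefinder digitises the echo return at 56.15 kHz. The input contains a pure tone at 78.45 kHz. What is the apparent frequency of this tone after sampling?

78.45 kHz mod fs = 22.3 kHz.
22.3 kHz ≤ fs/2 = 28.075 kHz, appears at 22.3 kHz.

22.3 kHz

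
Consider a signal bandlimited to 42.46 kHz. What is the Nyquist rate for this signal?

84.92 kHz

Nyquist rate = 2 × 42.46 kHz = 84.92 kHz.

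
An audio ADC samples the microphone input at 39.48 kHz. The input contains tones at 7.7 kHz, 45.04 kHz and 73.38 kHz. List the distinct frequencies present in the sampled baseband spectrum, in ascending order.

5.56 kHz, 5.58 kHz, 7.7 kHz

fs/2 = 19.74 kHz.
7.7 kHz ≤ fs/2 = 19.74 kHz, passes unchanged.
45.04 kHz mod fs = 5.56 kHz.
5.56 kHz ≤ fs/2 = 19.74 kHz, appears at 5.56 kHz.
73.38 kHz mod fs = 33.9 kHz.
33.9 kHz > fs/2 = 19.74 kHz, folds to fs − 33.9 kHz = 5.58 kHz.
Distinct values: {5.56 kHz, 5.58 kHz, 7.7 kHz}.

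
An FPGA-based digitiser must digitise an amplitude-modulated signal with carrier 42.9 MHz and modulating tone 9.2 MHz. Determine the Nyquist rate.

104.2 MHz

AM sidebands sit at fc ± fm = 33.7 MHz and 52.1 MHz.
Highest-frequency component: 52.1 MHz.
Nyquist rate = 2 × 52.1 MHz = 104.2 MHz.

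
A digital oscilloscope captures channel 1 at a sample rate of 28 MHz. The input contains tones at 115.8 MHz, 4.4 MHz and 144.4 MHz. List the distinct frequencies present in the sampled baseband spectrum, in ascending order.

fs/2 = 14 MHz.
115.8 MHz mod fs = 3.8 MHz.
3.8 MHz ≤ fs/2 = 14 MHz, appears at 3.8 MHz.
4.4 MHz ≤ fs/2 = 14 MHz, passes unchanged.
144.4 MHz mod fs = 4.4 MHz.
4.4 MHz ≤ fs/2 = 14 MHz, appears at 4.4 MHz.
Distinct values: {3.8 MHz, 4.4 MHz}.

3.8 MHz, 4.4 MHz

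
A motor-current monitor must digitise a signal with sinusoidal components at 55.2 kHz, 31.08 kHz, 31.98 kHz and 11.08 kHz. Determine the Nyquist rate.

110.4 kHz

Highest-frequency component: 55.2 kHz.
Nyquist rate = 2 × 55.2 kHz = 110.4 kHz.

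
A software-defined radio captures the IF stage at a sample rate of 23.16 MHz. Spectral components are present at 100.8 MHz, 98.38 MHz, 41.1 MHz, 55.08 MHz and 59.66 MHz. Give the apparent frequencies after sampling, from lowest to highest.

fs/2 = 11.58 MHz.
100.8 MHz mod fs = 8.16 MHz.
8.16 MHz ≤ fs/2 = 11.58 MHz, appears at 8.16 MHz.
98.38 MHz mod fs = 5.74 MHz.
5.74 MHz ≤ fs/2 = 11.58 MHz, appears at 5.74 MHz.
41.1 MHz mod fs = 17.94 MHz.
17.94 MHz > fs/2 = 11.58 MHz, folds to fs − 17.94 MHz = 5.22 MHz.
55.08 MHz mod fs = 8.76 MHz.
8.76 MHz ≤ fs/2 = 11.58 MHz, appears at 8.76 MHz.
59.66 MHz mod fs = 13.34 MHz.
13.34 MHz > fs/2 = 11.58 MHz, folds to fs − 13.34 MHz = 9.82 MHz.
Distinct values: {5.22 MHz, 5.74 MHz, 8.16 MHz, 8.76 MHz, 9.82 MHz}.

5.22 MHz, 5.74 MHz, 8.16 MHz, 8.76 MHz, 9.82 MHz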